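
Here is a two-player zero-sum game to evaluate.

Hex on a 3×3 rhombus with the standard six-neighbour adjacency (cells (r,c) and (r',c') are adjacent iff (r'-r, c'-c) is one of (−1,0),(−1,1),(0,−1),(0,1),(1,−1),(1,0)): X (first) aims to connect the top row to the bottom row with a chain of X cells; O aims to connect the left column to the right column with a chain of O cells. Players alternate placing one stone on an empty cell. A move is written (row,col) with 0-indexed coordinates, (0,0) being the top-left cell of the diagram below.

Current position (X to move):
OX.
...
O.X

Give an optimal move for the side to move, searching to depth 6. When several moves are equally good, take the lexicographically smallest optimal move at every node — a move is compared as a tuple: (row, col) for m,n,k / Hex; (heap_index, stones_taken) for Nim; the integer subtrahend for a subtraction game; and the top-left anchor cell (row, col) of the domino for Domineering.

X's best at [OX./.../O.X]: (1,1)

ply 1, X at OX./.../O.X | (0,2)=-1→OXX/.../O.X; (1,0)=-1→OX./X../O.X; (1,1)=+1→OX./.X./O.X*; (1,2)=+1→OX./..X/O.X; (2,1)=-1→OX./.../OXX
ply 2, O at OX./.X./O.X | (0,2)=-1→OXO/.X./O.X*; (1,0)=-1→OX./OX./O.X; (1,2)=-1→OX./.XO/O.X; (2,1)=-1→OX./.X./OOX
ply 3, X at OXO/.X./O.X | (1,0)=+1→OXO/XX./O.X*; (1,2)=+1→OXO/.XX/O.X; (2,1)=+1→OXO/.X./OXX
ply 4, O at OXO/XX./O.X | (1,2)=-1→OXO/XXO/O.X*; (2,1)=-1→OXO/XX./OOX
ply 5, X at OXO/XXO/O.X | (2,1)=+1→OXO/XXO/OXX*
ply 6: OXO/XXO/OXX is terminal -1 (O); from OX./.../O.X depth 6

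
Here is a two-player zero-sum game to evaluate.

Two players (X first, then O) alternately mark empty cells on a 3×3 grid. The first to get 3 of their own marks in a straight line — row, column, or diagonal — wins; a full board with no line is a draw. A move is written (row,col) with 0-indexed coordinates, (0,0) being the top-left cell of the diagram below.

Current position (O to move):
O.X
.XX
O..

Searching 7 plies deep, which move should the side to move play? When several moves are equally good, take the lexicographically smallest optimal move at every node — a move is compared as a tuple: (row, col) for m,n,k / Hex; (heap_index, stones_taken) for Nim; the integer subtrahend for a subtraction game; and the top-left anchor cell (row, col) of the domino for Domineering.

O's best at [O.X/.XX/O..]: (1,0)

[O.X/.XX/O..] O move#1: (0,1):-1/OOX/.XX/O.., (1,0):+1/O.X/OXX/O..*, (2,1):-1/O.X/.XX/OO., (2,2):-1/O.X/.XX/O.O
[O.X/OXX/O..] end (terminal -1, X#2); searched O.X/.XX/O.. to 7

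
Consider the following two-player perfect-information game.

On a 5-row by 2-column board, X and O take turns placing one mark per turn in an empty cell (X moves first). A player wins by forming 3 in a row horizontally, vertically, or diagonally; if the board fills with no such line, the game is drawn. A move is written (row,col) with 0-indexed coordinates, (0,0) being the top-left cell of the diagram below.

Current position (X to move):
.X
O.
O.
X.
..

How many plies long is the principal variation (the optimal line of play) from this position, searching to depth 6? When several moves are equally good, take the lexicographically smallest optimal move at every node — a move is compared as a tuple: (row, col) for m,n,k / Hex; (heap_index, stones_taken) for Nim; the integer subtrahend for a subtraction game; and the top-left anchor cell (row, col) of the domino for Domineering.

ply 1, X at .X/O./O./X./.. | (0,0)=+0→XX/O./O./X./..*; (1,1)=-1→.X/OX/O./X./..; (2,1)=-1→.X/O./OX/X./..; (3,1)=-1→.X/O./O./XX/..; (4,0)=-1→.X/O./O./X./X.; (4,1)=-1→.X/O./O./X./.X
ply 2, O at XX/O./O./X./.. | (1,1)=+0→XX/OO/O./X./..*; (2,1)=+0→XX/O./OO/X./..; (3,1)=+0→XX/O./O./XO/..; (4,0)=+0→XX/O./O./X./O.; (4,1)=+0→XX/O./O./X./.O
ply 3, X at XX/OO/O./X./.. | (2,1)=+0→XX/OO/OX/X./..*; (3,1)=+0→XX/OO/O./XX/..; (4,0)=+0→XX/OO/O./X./X.; (4,1)=+0→XX/OO/O./X./.X
ply 4, O at XX/OO/OX/X./.. | (3,1)=+0→XX/OO/OX/XO/..*; (4,0)=+0→XX/OO/OX/X./O.; (4,1)=+0→XX/OO/OX/X./.O
ply 5, X at XX/OO/OX/XO/.. | (4,0)=+0→XX/OO/OX/XO/X.*; (4,1)=+0→XX/OO/OX/XO/.X
ply 6, O at XX/OO/OX/XO/X. | (4,1)=+0→XX/OO/OX/XO/XO*
ply 7: XX/OO/OX/XO/XO is terminal +0 (X); from .X/O./O./X./.. depth 6

PV length from [.X/O./O./X./..]: 6 plies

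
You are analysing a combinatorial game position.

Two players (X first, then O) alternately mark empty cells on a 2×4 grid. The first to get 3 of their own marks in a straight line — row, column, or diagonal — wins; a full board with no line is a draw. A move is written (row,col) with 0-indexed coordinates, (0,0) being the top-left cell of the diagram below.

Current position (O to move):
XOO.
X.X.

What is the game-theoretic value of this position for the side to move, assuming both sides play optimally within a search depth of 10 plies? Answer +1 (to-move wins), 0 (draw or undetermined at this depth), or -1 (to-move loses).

value(XOO./X.X., O) = +1

[XOO./X.X.] O move#1: (0,3):+1/XOOO/X.X.*, (1,1):+0/XOO./XOX., (1,3):-1/XOO./X.XO
[XOOO/X.X.] end (terminal -1, X#2); searched XOO./X.X. to 10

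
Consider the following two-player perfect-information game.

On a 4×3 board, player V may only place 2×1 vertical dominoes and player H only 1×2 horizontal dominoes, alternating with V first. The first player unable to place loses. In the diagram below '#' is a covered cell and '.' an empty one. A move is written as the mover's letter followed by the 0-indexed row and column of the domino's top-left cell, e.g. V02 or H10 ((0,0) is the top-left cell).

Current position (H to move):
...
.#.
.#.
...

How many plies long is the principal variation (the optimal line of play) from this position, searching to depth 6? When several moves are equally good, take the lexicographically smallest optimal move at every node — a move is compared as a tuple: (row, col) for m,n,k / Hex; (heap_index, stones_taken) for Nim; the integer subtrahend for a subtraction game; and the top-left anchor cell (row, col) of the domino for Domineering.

p1 H@[.../.#./.#./...]: H00[##./.#./.#./...]-1* H01[.##/.#./.#./...]-1 H30[.../.#./.#./##.]-1 H31[.../.#./.#./.##]-1
p2 V@[##./.#./.#./...]: V02[###/.##/.#./...]+1* V10[##./##./##./...]+1 V12[##./.##/.##/...]+1 V20[##./.#./##./#..]+1 V22[##./.#./.##/..#]+1
p3 H@[###/.##/.#./...]: H30[###/.##/.#./##.]-1* H31[###/.##/.#./.##]-1
p4 V@[###/.##/.#./##.]: V10[###/###/##./##.]+1* V22[###/.##/.##/###]+1
p5 H@[###/###/##./##.] terminal -1; root [.../.#./.#./...] d6

PV length from [.../.#./.#./...]: 4 plies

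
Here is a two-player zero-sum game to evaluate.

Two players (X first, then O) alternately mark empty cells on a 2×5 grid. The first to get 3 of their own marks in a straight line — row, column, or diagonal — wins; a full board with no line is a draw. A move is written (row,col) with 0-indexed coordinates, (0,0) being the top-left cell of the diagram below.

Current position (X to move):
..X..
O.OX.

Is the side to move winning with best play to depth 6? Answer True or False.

[..X../O.OX.] X move#1: (0,0):-1/X.X../O.OX., (0,1):-1/.XX../O.OX., (0,3):-1/..XX./O.OX., (0,4):-1/..X.X/O.OX., (1,1):+0/..X../OXOX.*, (1,4):-1/..X../O.OXX
[..X../OXOX.] O move#2: (0,0):-1/O.X../OXOX., (0,1):+0/.OX../OXOX.*, (0,3):+0/..XO./OXOX., (0,4):-1/..X.O/OXOX., (1,4):-1/..X../OXOXO
[.OX../OXOX.] X move#3: (0,0):+0/XOX../OXOX.*, (0,3):+0/.OXX./OXOX., (0,4):+0/.OX.X/OXOX., (1,4):+0/.OX../OXOXX
[XOX../OXOX.] O move#4: (0,3):+0/XOXO./OXOX.*, (0,4):+0/XOX.O/OXOX., (1,4):+0/XOX../OXOXO
[XOXO./OXOX.] X move#5: (0,4):+0/XOXOX/OXOX.*, (1,4):+0/XOXO./OXOXX
[XOXOX/OXOX.] O move#6: (1,4):+0/XOXOX/OXOXO*
[XOXOX/OXOXO] end (terminal +0, X#7); searched ..X../O.OX. to 6

X winning at [..X../O.OX.]: False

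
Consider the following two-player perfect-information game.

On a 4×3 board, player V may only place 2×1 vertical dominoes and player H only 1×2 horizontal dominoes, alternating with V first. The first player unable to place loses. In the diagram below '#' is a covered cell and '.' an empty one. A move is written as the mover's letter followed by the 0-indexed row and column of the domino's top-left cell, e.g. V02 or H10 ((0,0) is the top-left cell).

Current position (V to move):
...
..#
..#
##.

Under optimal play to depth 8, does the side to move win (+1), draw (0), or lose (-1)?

p1 V@[.../..#/..#/##.]: V00[#../#.#/..#/##.]+1* V01[.#./.##/..#/##.]+1 V10[.../#.#/#.#/##.]+1 V11[.../.##/.##/##.]+1
p2 H@[#../#.#/..#/##.]: H01[###/#.#/..#/##.]-1* H20[#../#.#/###/##.]-1
p3 V@[###/#.#/..#/##.]: V11[###/###/.##/##.]+1*
p4 H@[###/###/.##/##.] terminal -1; root [.../..#/..#/##.] d8

value(.../..#/..#/##., V) = +1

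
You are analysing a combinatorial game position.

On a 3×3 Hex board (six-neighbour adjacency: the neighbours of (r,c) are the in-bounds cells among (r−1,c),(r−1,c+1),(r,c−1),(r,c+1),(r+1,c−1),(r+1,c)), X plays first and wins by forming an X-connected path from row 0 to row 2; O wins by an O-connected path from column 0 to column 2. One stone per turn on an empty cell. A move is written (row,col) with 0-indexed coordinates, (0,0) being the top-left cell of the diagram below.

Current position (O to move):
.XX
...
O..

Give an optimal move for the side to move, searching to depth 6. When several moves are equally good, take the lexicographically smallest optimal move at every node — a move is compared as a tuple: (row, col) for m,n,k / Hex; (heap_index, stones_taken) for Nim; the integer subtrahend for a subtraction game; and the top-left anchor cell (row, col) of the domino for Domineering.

O's best at [.XX/.../O..]: (1,2)

p1 O@[.XX/.../O..]: (0,0)[OXX/.../O..]-1 (1,0)[.XX/O../O..]-1 (1,1)[.XX/.O./O..]-1 (1,2)[.XX/..O/O..]+1* (2,1)[.XX/.../OO.]+1 (2,2)[.XX/.../O.O]-1
p2 X@[.XX/..O/O..]: (0,0)[XXX/..O/O..]-1* (1,0)[.XX/X.O/O..]-1 (1,1)[.XX/.XO/O..]-1 (2,1)[.XX/..O/OX.]-1 (2,2)[.XX/..O/O.X]-1
p3 O@[XXX/..O/O..]: (1,0)[XXX/O.O/O..]+1* (1,1)[XXX/.OO/O..]+1 (2,1)[XXX/..O/OO.]+1 (2,2)[XXX/..O/O.O]+1
p4 X@[XXX/O.O/O..]: (1,1)[XXX/OXO/O..]-1* (2,1)[XXX/O.O/OX.]-1 (2,2)[XXX/O.O/O.X]-1
p5 O@[XXX/OXO/O..]: (2,1)[XXX/OXO/OO.]+1* (2,2)[XXX/OXO/O.O]-1
p6 X@[XXX/OXO/OO.] terminal -1; root [.XX/.../O..] d6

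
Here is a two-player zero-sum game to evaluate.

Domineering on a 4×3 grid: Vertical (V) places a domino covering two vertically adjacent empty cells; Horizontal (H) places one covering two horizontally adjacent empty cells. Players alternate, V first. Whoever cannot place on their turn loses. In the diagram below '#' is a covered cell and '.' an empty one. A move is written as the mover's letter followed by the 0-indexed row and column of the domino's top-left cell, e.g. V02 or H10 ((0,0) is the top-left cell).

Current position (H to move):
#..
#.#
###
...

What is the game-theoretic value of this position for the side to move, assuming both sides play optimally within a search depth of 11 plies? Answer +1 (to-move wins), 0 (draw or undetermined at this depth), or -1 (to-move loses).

[#../#.#/###/...] H move#1: H01:+1/###/#.#/###/...*, H30:-1/#../#.#/###/##., H31:-1/#../#.#/###/.##
[###/#.#/###/...] end (terminal -1, V#2); searched #../#.#/###/... to 11

value(#../#.#/###/..., H) = +1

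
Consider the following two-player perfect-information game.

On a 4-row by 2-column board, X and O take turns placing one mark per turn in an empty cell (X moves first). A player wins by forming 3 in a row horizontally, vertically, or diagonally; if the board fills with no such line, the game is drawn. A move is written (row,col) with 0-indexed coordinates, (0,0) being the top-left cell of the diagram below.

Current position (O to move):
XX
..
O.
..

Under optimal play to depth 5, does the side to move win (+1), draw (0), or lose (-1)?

value(XX/../O./.., O) = 0

[XX/../O./..] O move#1: (1,0):+0/XX/O./O./..*, (1,1):+0/XX/.O/O./.., (2,1):+0/XX/../OO/.., (3,0):+0/XX/../O./O., (3,1):+0/XX/../O./.O
[XX/O./O./..] X move#2: (1,1):-1/XX/OX/O./.., (2,1):-1/XX/O./OX/.., (3,0):+0/XX/O./O./X.*, (3,1):-1/XX/O./O./.X
[XX/O./O./X.] O move#3: (1,1):+0/XX/OO/O./X.*, (2,1):+0/XX/O./OO/X., (3,1):+0/XX/O./O./XO
[XX/OO/O./X.] X move#4: (2,1):+0/XX/OO/OX/X.*, (3,1):+0/XX/OO/O./XX
[XX/OO/OX/X.] O move#5: (3,1):+0/XX/OO/OX/XO*
[XX/OO/OX/XO] end (terminal +0, X#6); searched XX/../O./.. to 5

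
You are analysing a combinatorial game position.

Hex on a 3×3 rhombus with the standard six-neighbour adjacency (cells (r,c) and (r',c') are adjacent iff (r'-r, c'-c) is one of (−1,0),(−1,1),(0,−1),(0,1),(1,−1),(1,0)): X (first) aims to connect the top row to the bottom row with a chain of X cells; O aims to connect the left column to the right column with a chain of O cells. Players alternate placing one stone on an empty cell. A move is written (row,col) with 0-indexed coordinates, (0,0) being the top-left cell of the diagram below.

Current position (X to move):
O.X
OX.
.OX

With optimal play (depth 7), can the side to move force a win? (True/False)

p1 X@[O.X/OX./.OX]: (0,1)[OXX/OX./.OX]+1* (1,2)[O.X/OXX/.OX]+1 (2,0)[O.X/OX./XOX]+1
p2 O@[OXX/OX./.OX]: (1,2)[OXX/OXO/.OX]-1* (2,0)[OXX/OX./OOX]-1
p3 X@[OXX/OXO/.OX]: (2,0)[OXX/OXO/XOX]+1*
p4 O@[OXX/OXO/XOX] terminal -1; root [O.X/OX./.OX] d7

X winning at [O.X/OX./.OX]: True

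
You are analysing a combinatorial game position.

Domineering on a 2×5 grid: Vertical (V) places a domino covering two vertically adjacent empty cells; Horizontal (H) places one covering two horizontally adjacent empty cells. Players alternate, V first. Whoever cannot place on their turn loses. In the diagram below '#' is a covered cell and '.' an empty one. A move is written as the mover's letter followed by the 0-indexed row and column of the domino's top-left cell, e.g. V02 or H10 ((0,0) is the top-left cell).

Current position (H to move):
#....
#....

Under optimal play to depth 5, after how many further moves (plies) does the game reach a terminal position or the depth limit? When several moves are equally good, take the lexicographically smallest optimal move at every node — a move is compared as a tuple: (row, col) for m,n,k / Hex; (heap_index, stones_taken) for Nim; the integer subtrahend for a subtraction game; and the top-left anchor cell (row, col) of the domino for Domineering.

PV length from [#..../#....]: 3 plies

ply 1, H at #..../#.... | H01=-1→###../#....; H02=+1→#.##./#....*; H03=-1→#..##/#....; H11=-1→#..../###..; H12=+1→#..../#.##.; H13=-1→#..../#..##
ply 2, V at #.##./#.... | V01=-1→####./##...*; V04=-1→#.###/#...#
ply 3, H at ####./##... | H12=-1→####./####.; H13=+1→####./##.##*
ply 4: ####./##.## is terminal -1 (V); from #..../#.... depth 5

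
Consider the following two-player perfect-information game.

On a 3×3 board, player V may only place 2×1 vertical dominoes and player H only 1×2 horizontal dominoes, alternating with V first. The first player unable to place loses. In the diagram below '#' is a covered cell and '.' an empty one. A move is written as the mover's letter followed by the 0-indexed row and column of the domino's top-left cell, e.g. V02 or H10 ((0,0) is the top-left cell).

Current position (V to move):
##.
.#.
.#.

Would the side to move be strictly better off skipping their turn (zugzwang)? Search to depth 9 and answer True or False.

zugzwang(##./.#./.#., V) = False

ply 1, V at ##./.#./.#. | V02=+1→###/.##/.#.*; V10=+1→##./##./##.; V12=+1→##./.##/.##
ply 2: ###/.##/.#. is terminal -1 (H); from ##./.#./.#. depth 9
suppose V passes — search the same position with H to move:
pass> ply 1: ##./.#./.#. is terminal -1 (H); from ##./.#./.#. depth 9
for V: play +1, pass +1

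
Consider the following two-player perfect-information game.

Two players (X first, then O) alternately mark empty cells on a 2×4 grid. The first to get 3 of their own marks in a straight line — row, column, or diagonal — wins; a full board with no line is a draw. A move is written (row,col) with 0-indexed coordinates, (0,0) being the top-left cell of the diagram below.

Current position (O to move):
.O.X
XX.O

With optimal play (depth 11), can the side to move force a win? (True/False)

ply 1, O at .O.X/XX.O | (0,0)=-1→OO.X/XX.O; (0,2)=-1→.OOX/XX.O; (1,2)=+0→.O.X/XXOO*
ply 2, X at .O.X/XXOO | (0,0)=+0→XO.X/XXOO*; (0,2)=+0→.OXX/XXOO
ply 3, O at XO.X/XXOO | (0,2)=+0→XOOX/XXOO*
ply 4: XOOX/XXOO is terminal +0 (X); from .O.X/XX.O depth 11

O winning at [.O.X/XX.O]: False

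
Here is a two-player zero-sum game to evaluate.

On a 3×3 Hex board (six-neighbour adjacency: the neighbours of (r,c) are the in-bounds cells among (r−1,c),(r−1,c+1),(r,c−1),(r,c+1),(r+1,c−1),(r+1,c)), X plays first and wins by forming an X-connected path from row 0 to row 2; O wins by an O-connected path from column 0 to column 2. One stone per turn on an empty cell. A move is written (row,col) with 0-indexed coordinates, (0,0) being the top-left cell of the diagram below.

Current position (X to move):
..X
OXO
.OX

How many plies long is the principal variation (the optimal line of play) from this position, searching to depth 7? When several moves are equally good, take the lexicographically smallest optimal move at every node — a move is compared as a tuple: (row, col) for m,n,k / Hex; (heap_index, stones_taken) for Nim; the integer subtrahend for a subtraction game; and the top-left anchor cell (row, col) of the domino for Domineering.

PV length from [..X/OXO/.OX]: 1 ply

[..X/OXO/.OX] X move#1: (0,0):-1/X.X/OXO/.OX, (0,1):-1/.XX/OXO/.OX, (2,0):+1/..X/OXO/XOX*
[..X/OXO/XOX] end (terminal -1, O#2); searched ..X/OXO/.OX to 7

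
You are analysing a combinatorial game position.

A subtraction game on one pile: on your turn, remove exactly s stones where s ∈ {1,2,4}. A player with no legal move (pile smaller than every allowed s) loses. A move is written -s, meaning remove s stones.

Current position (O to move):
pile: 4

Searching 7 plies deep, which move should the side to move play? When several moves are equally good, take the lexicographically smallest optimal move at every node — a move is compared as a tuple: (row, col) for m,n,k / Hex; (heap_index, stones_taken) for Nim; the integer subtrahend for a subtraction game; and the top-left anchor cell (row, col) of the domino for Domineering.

p1 O@[4]: -1[3]+1* -2[2]-1 -4[0]+1
p2 X@[3]: -1[2]-1* -2[1]-1
p3 O@[2]: -1[1]-1 -2[0]+1*
p4 X@[0] terminal -1; root [4] d7

O's best at [4]: -1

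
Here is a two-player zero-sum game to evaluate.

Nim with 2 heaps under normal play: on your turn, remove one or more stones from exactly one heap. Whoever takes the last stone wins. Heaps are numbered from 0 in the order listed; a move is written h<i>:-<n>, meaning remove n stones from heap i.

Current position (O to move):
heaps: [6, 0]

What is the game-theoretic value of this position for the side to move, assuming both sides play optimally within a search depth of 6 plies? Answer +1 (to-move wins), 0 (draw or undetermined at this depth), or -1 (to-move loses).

value((6,0), O) = +1

p1 O@[(6,0)]: h0:-1[(5,0)]-1 h0:-2[(4,0)]-1 h0:-3[(3,0)]-1 h0:-4[(2,0)]-1 h0:-5[(1,0)]-1 h0:-6[(0,0)]+1*
p2 X@[(0,0)] terminal -1; root [(6,0)] d6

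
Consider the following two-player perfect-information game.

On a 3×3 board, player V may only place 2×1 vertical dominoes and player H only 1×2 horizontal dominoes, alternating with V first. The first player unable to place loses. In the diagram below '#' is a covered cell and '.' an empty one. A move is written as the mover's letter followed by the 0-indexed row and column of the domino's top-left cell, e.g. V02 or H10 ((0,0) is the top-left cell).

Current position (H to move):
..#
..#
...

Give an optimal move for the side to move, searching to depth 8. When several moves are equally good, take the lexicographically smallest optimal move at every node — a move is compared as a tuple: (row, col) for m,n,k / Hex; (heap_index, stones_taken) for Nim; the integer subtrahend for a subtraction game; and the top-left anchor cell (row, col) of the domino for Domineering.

[..#/..#/...] H move#1: H00:-1/###/..#/..., H10:+1/..#/###/...*, H20:-1/..#/..#/##., H21:-1/..#/..#/.##
[..#/###/...] end (terminal -1, V#2); searched ..#/..#/... to 8

H's best at [..#/..#/...]: H10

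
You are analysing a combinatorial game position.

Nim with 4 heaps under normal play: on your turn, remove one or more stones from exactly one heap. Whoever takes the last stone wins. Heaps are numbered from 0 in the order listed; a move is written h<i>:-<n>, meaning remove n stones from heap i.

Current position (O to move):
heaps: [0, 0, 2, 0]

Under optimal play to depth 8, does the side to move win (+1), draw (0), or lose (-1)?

value((0,0,2,0), O) = +1

ply 1, O at (0,0,2,0) | h2:-1=-1→(0,0,1,0); h2:-2=+1→(0,0,0,0)*
ply 2: (0,0,0,0) is terminal -1 (X); from (0,0,2,0) depth 8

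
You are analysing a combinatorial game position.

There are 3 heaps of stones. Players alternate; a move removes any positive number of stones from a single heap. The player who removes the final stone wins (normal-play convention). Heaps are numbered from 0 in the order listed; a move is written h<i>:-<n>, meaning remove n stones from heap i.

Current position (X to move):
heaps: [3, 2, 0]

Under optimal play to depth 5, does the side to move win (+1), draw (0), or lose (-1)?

ply 1, X at (3,2,0) | h0:-1=+1→(2,2,0)*; h0:-2=-1→(1,2,0); h0:-3=-1→(0,2,0); h1:-1=-1→(3,1,0); h1:-2=-1→(3,0,0)
ply 2, O at (2,2,0) | h0:-1=-1→(1,2,0)*; h0:-2=-1→(0,2,0); h1:-1=-1→(2,1,0); h1:-2=-1→(2,0,0)
ply 3, X at (1,2,0) | h0:-1=-1→(0,2,0); h1:-1=+1→(1,1,0)*; h1:-2=-1→(1,0,0)
ply 4, O at (1,1,0) | h0:-1=-1→(0,1,0)*; h1:-1=-1→(1,0,0)
ply 5, X at (0,1,0) | h1:-1=+1→(0,0,0)*
ply 6: (0,0,0) is terminal -1 (O); from (3,2,0) depth 5

value((3,2,0), X) = +1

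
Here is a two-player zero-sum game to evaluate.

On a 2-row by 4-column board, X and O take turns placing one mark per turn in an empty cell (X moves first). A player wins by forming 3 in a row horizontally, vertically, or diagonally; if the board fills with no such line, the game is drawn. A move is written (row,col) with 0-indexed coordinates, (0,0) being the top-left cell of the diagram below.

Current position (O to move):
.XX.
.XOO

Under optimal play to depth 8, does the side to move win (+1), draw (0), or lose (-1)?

p1 O@[.XX./.XOO]: (0,0)[OXX./.XOO]-1* (0,3)[.XXO/.XOO]-1 (1,0)[.XX./OXOO]-1
p2 X@[OXX./.XOO]: (0,3)[OXXX/.XOO]+1* (1,0)[OXX./XXOO]+0
p3 O@[OXXX/.XOO] terminal -1; root [.XX./.XOO] d8

value(.XX./.XOO, O) = -1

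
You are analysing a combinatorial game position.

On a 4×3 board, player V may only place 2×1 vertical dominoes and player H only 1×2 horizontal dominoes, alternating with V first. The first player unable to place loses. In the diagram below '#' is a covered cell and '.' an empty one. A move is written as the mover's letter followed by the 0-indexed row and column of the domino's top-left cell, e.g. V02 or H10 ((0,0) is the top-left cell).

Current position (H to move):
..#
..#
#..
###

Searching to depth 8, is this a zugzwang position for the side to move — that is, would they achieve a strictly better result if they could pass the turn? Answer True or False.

p1 H@[..#/..#/#../###]: H00[###/..#/#../###]-1 H10[..#/###/#../###]+1* H21[..#/..#/###/###]-1
p2 V@[..#/###/#../###] terminal -1; root [..#/..#/#../###] d8
if H skipped the turn, V would face:
~ p1 V@[..#/..#/#../###]: V00[#.#/#.#/#../###]+1* V01[.##/.##/#../###]+1 V11[..#/.##/##./###]-1
~ p2 H@[#.#/#.#/#../###]: H21[#.#/#.#/###/###]-1*
~ p3 V@[#.#/#.#/###/###]: V01[###/###/###/###]+1*
~ p4 H@[###/###/###/###] terminal -1; root [..#/..#/#../###] d8
compare (H): move=+1 vs pass=-1

zugzwang(..#/..#/#../###, H) = False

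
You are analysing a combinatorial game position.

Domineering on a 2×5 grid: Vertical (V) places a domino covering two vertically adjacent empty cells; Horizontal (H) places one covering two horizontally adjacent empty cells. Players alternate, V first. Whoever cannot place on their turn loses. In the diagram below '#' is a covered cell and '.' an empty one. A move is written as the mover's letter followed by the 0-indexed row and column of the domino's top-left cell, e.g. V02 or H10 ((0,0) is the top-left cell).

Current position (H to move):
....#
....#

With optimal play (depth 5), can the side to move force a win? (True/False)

H winning at [....#/....#]: True

p1 H@[....#/....#]: H00[##..#/....#]-1 H01[.##.#/....#]+1* H02[..###/....#]-1 H10[....#/##..#]-1 H11[....#/.##.#]+1 H12[....#/..###]-1
p2 V@[.##.#/....#]: V00[###.#/#...#]-1* V03[.####/...##]-1
p3 H@[###.#/#...#]: H11[###.#/###.#]-1 H12[###.#/#.###]+1*
p4 V@[###.#/#.###] terminal -1; root [....#/....#] d5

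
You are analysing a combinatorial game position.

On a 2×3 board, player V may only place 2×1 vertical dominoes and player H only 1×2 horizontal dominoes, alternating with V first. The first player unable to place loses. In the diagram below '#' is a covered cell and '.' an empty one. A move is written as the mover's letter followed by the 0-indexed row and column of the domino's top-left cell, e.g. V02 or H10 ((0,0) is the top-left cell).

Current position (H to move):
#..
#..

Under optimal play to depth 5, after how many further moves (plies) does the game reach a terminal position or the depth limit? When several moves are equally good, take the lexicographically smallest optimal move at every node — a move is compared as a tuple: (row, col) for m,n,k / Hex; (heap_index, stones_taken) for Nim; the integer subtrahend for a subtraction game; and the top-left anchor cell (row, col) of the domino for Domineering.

ply 1, H at #../#.. | H01=+1→###/#..*; H11=+1→#../###
ply 2: ###/#.. is terminal -1 (V); from #../#.. depth 5

PV length from [#../#..]: 1 ply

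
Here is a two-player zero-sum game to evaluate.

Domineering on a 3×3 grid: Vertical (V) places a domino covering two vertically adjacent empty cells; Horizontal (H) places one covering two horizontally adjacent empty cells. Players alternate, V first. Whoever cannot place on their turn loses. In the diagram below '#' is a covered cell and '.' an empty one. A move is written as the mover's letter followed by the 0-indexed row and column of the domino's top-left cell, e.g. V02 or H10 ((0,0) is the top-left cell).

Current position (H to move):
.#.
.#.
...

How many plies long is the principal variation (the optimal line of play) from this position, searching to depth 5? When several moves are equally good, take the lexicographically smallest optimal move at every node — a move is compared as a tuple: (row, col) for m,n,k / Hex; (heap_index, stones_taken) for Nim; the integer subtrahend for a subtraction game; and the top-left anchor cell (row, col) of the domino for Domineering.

PV length from [.#./.#./...]: 2 plies

p1 H@[.#./.#./...]: H20[.#./.#./##.]-1* H21[.#./.#./.##]-1
p2 V@[.#./.#./##.]: V00[##./##./##.]+1* V02[.##/.##/##.]+1 V12[.#./.##/###]+1
p3 H@[##./##./##.] terminal -1; root [.#./.#./...] d5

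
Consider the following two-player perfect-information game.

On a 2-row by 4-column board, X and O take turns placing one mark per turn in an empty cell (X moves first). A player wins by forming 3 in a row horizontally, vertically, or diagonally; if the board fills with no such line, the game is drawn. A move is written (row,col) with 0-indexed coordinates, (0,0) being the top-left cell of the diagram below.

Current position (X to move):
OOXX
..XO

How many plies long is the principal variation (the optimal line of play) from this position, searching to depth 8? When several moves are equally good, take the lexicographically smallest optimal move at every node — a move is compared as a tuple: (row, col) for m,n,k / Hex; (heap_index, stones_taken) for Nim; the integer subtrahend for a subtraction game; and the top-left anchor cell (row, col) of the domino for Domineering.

PV length from [OOXX/..XO]: 2 plies

ply 1, X at OOXX/..XO | (1,0)=+0→OOXX/X.XO*; (1,1)=+0→OOXX/.XXO
ply 2, O at OOXX/X.XO | (1,1)=+0→OOXX/XOXO*
ply 3: OOXX/XOXO is terminal +0 (X); from OOXX/..XO depth 8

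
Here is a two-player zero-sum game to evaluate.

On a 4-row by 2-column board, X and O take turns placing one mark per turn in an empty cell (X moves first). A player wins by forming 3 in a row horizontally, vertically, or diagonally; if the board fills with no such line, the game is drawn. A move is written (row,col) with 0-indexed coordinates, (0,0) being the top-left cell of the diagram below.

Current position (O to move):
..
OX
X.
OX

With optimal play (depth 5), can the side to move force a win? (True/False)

[../OX/X./OX] O move#1: (0,0):-1/O./OX/X./OX, (0,1):-1/.O/OX/X./OX, (2,1):+0/../OX/XO/OX*
[../OX/XO/OX] X move#2: (0,0):+0/X./OX/XO/OX*, (0,1):+0/.X/OX/XO/OX
[X./OX/XO/OX] O move#3: (0,1):+0/XO/OX/XO/OX*
[XO/OX/XO/OX] end (terminal +0, X#4); searched ../OX/X./OX to 5

O winning at [../OX/X./OX]: False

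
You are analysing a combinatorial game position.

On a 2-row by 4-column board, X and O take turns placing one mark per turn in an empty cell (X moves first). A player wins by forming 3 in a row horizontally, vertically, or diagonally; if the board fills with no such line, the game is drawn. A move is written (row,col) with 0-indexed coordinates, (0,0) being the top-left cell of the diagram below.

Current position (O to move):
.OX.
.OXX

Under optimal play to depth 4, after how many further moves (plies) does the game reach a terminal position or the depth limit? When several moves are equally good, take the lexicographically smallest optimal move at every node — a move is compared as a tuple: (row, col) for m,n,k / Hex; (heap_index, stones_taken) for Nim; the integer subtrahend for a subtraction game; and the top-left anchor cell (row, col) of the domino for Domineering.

[.OX./.OXX] O move#1: (0,0):+0/OOX./.OXX*, (0,3):+0/.OXO/.OXX, (1,0):+0/.OX./OOXX
[OOX./.OXX] X move#2: (0,3):+0/OOXX/.OXX*, (1,0):+0/OOX./XOXX
[OOXX/.OXX] O move#3: (1,0):+0/OOXX/OOXX*
[OOXX/OOXX] end (terminal +0, X#4); searched .OX./.OXX to 4

PV length from [.OX./.OXX]: 3 plies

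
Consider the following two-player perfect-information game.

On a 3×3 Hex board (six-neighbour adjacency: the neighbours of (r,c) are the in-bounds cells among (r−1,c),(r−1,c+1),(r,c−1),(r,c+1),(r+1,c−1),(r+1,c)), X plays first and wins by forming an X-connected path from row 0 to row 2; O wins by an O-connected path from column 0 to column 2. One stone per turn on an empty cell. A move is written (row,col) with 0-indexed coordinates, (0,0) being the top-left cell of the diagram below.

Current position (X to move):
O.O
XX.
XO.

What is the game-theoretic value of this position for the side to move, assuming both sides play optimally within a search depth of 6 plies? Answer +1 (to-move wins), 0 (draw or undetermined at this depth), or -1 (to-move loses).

value(O.O/XX./XO., X) = +1

[O.O/XX./XO.] X move#1: (0,1):+1/OXO/XX./XO.*, (1,2):-1/O.O/XXX/XO., (2,2):-1/O.O/XX./XOX
[OXO/XX./XO.] end (terminal -1, O#2); searched O.O/XX./XO. to 6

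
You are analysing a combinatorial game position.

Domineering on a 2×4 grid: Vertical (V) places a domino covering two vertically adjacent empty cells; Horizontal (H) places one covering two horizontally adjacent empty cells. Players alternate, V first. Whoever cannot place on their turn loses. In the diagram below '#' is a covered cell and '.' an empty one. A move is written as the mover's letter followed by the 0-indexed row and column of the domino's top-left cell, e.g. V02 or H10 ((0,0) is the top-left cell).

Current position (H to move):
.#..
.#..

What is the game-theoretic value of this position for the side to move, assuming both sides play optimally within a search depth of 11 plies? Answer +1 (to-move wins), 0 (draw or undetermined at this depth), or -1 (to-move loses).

value(.#../.#.., H) = +1

p1 H@[.#../.#..]: H02[.###/.#..]+1* H12[.#../.###]+1
p2 V@[.###/.#..]: V00[####/##..]-1*
p3 H@[####/##..]: H12[####/####]+1*
p4 V@[####/####] terminal -1; root [.#../.#..] d11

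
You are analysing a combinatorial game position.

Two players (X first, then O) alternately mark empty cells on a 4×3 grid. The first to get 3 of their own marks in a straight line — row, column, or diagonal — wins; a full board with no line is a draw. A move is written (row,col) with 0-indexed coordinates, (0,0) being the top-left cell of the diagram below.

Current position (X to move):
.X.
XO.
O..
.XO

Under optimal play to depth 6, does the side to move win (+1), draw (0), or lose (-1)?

ply 1, X at .X./XO./O../.XO | (0,0)=-1→XX./XO./O../.XO; (0,2)=+0→.XX/XO./O../.XO*; (1,2)=-1→.X./XOX/O../.XO; (2,1)=-1→.X./XO./OX./.XO; (2,2)=-1→.X./XO./O.X/.XO; (3,0)=-1→.X./XO./O../XXO
ply 2, O at .XX/XO./O../.XO | (0,0)=+0→OXX/XO./O../.XO*; (1,2)=-1→.XX/XOO/O../.XO; (2,1)=-1→.XX/XO./OO./.XO; (2,2)=-1→.XX/XO./O.O/.XO; (3,0)=-1→.XX/XO./O../OXO
ply 3, X at OXX/XO./O../.XO | (1,2)=-1→OXX/XOX/O../.XO; (2,1)=-1→OXX/XO./OX./.XO; (2,2)=+0→OXX/XO./O.X/.XO*; (3,0)=-1→OXX/XO./O../XXO
ply 4, O at OXX/XO./O.X/.XO | (1,2)=+0→OXX/XOO/O.X/.XO*; (2,1)=-1→OXX/XO./OOX/.XO; (3,0)=-1→OXX/XO./O.X/OXO
ply 5, X at OXX/XOO/O.X/.XO | (2,1)=+0→OXX/XOO/OXX/.XO*; (3,0)=+0→OXX/XOO/O.X/XXO
ply 6, O at OXX/XOO/OXX/.XO | (3,0)=+0→OXX/XOO/OXX/OXO*
ply 7: OXX/XOO/OXX/OXO is terminal +0 (X); from .X./XO./O../.XO depth 6

value(.X./XO./O../.XO, X) = 0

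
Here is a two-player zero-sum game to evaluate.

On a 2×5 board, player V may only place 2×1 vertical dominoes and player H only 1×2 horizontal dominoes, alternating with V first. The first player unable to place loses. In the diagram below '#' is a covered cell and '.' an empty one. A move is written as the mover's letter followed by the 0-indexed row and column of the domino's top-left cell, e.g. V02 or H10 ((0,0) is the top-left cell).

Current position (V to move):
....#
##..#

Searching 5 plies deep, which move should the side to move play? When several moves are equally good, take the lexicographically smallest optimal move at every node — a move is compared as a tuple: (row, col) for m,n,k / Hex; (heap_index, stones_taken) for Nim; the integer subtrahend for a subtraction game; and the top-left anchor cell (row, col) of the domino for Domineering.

ply 1, V at ....#/##..# | V02=+1→..#.#/###.#*; V03=-1→...##/##.##
ply 2, H at ..#.#/###.# | H00=-1→###.#/###.#*
ply 3, V at ###.#/###.# | V03=+1→#####/#####*
ply 4: #####/##### is terminal -1 (H); from ....#/##..# depth 5

V's best at [....#/##..#]: V02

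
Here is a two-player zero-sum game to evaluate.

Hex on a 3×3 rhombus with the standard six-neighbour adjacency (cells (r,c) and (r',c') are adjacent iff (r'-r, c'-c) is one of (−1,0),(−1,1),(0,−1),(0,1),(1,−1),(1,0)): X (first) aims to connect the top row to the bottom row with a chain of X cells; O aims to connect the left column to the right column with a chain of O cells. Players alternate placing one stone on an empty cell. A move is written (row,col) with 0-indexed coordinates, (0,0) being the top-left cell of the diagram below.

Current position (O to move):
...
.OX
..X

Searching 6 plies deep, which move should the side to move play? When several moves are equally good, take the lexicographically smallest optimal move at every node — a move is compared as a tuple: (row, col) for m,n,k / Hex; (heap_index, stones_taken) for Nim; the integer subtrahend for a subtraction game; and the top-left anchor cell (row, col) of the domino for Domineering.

O's best at [.../.OX/..X]: (0,2)

ply 1, O at .../.OX/..X | (0,0)=-1→O../.OX/..X; (0,1)=-1→.O./.OX/..X; (0,2)=+1→..O/.OX/..X*; (1,0)=-1→.../OOX/..X; (2,0)=-1→.../.OX/O.X; (2,1)=-1→.../.OX/.OX
ply 2, X at ..O/.OX/..X | (0,0)=-1→X.O/.OX/..X*; (0,1)=-1→.XO/.OX/..X; (1,0)=-1→..O/XOX/..X; (2,0)=-1→..O/.OX/X.X; (2,1)=-1→..O/.OX/.XX
ply 3, O at X.O/.OX/..X | (0,1)=+1→XOO/.OX/..X*; (1,0)=+1→X.O/OOX/..X; (2,0)=+1→X.O/.OX/O.X; (2,1)=+1→X.O/.OX/.OX
ply 4, X at XOO/.OX/..X | (1,0)=-1→XOO/XOX/..X*; (2,0)=-1→XOO/.OX/X.X; (2,1)=-1→XOO/.OX/.XX
ply 5, O at XOO/XOX/..X | (2,0)=+1→XOO/XOX/O.X*; (2,1)=-1→XOO/XOX/.OX
ply 6: XOO/XOX/O.X is terminal -1 (X); from .../.OX/..X depth 6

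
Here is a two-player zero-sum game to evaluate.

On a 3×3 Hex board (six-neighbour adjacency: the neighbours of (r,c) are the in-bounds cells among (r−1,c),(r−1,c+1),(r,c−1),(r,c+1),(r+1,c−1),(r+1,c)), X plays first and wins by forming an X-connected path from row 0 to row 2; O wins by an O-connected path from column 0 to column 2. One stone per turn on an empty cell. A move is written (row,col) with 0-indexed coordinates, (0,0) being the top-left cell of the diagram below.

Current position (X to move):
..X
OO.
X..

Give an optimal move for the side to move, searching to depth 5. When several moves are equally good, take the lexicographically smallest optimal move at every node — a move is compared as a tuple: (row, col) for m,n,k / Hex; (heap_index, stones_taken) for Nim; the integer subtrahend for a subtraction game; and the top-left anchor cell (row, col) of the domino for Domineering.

ply 1, X at ..X/OO./X.. | (0,0)=-1→X.X/OO./X..; (0,1)=-1→.XX/OO./X..; (1,2)=+1→..X/OOX/X..*; (2,1)=-1→..X/OO./XX.; (2,2)=-1→..X/OO./X.X
ply 2, O at ..X/OOX/X.. | (0,0)=-1→O.X/OOX/X..*; (0,1)=-1→.OX/OOX/X..; (2,1)=-1→..X/OOX/XO.; (2,2)=-1→..X/OOX/X.O
ply 3, X at O.X/OOX/X.. | (0,1)=+1→OXX/OOX/X..*; (2,1)=+1→O.X/OOX/XX.; (2,2)=+1→O.X/OOX/X.X
ply 4, O at OXX/OOX/X.. | (2,1)=-1→OXX/OOX/XO.*; (2,2)=-1→OXX/OOX/X.O
ply 5, X at OXX/OOX/XO. | (2,2)=+1→OXX/OOX/XOX*
ply 6: OXX/OOX/XOX is terminal -1 (O); from ..X/OO./X.. depth 5

X's best at [..X/OO./X..]: (1,2)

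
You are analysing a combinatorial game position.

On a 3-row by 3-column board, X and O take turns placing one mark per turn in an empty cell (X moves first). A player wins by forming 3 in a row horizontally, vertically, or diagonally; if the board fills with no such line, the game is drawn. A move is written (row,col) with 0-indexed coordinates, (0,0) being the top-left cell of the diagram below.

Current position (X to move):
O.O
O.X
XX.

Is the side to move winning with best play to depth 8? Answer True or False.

p1 X@[O.O/O.X/XX.]: (0,1)[OXO/O.X/XX.]+1* (1,1)[O.O/OXX/XX.]-1 (2,2)[O.O/O.X/XXX]+1
p2 O@[OXO/O.X/XX.]: (1,1)[OXO/OOX/XX.]-1* (2,2)[OXO/O.X/XXO]-1
p3 X@[OXO/OOX/XX.]: (2,2)[OXO/OOX/XXX]+1*
p4 O@[OXO/OOX/XXX] terminal -1; root [O.O/O.X/XX.] d8

X winning at [O.O/O.X/XX.]: True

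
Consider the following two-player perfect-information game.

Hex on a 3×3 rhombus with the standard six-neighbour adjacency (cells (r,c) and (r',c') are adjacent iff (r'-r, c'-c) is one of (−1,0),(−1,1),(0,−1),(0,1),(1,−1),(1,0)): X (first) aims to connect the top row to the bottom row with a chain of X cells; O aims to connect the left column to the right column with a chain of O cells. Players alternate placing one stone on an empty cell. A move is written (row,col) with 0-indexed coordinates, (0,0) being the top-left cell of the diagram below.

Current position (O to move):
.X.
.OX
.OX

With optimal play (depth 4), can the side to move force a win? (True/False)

[.X./.OX/.OX] O move#1: (0,0):-1/OX./.OX/.OX, (0,2):+1/.XO/.OX/.OX*, (1,0):-1/.X./OOX/.OX, (2,0):-1/.X./.OX/OOX
[.XO/.OX/.OX] X move#2: (0,0):-1/XXO/.OX/.OX*, (1,0):-1/.XO/XOX/.OX, (2,0):-1/.XO/.OX/XOX
[XXO/.OX/.OX] O move#3: (1,0):+1/XXO/OOX/.OX*, (2,0):+1/XXO/.OX/OOX
[XXO/OOX/.OX] end (terminal -1, X#4); searched .X./.OX/.OX to 4

O winning at [.X./.OX/.OX]: True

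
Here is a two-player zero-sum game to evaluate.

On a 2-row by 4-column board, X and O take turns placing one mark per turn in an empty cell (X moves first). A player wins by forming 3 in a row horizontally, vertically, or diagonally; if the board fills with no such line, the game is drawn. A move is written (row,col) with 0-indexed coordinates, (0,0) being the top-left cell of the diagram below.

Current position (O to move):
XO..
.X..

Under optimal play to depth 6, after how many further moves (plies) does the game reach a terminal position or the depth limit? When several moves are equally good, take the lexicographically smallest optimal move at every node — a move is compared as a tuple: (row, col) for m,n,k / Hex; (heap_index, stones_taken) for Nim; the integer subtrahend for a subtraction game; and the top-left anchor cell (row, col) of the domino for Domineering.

ply 1, O at XO../.X.. | (0,2)=+0→XOO./.X..*; (0,3)=+0→XO.O/.X..; (1,0)=+0→XO../OX..; (1,2)=+0→XO../.XO.; (1,3)=+0→XO../.X.O
ply 2, X at XOO./.X.. | (0,3)=+0→XOOX/.X..*; (1,0)=-1→XOO./XX..; (1,2)=-1→XOO./.XX.; (1,3)=-1→XOO./.X.X
ply 3, O at XOOX/.X.. | (1,0)=+0→XOOX/OX..*; (1,2)=+0→XOOX/.XO.; (1,3)=+0→XOOX/.X.O
ply 4, X at XOOX/OX.. | (1,2)=+0→XOOX/OXX.*; (1,3)=+0→XOOX/OX.X
ply 5, O at XOOX/OXX. | (1,3)=+0→XOOX/OXXO*
ply 6: XOOX/OXXO is terminal +0 (X); from XO../.X.. depth 6

PV length from [XO../.X..]: 5 plies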